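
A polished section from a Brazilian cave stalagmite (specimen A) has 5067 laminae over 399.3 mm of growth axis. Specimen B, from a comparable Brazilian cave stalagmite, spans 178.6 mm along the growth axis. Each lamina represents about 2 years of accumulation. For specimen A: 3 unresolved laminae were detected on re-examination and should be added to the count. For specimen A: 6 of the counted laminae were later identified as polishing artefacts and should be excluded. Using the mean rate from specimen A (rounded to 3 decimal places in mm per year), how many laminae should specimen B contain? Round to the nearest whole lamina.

2290 laminae

Specimen A: adjusted count: 5067 − 6 + 3 = 5064 laminae.
Specimen A: at 2 years per lamina, 5064 × 2 = 10128 years.
A: Mean rate = 399.3 mm / 10128 years ≈ 0.039 mm/yr.
For B, 178.6 / 0.039 = 4579.49 years; at 2 years per lamina that is 4579.49 / 2 ≈ 2290 laminae.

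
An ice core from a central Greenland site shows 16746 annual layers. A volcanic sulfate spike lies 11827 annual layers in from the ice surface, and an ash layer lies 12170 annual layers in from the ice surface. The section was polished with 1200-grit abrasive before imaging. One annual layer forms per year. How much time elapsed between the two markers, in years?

343 yr

12170 − 11827 = 343 annual layers lie between the two events.
At one annual layer per year, 343 years elapsed between them.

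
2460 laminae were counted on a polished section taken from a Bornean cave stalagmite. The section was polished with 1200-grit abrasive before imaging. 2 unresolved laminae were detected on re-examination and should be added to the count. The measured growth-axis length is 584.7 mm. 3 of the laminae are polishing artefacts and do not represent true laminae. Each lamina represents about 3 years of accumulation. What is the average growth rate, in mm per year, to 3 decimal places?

Correcting the raw count gives 2460 − 3 + 2 = 2459 true laminae.
Multiplying by 3 years per lamina: 2459 × 3 = 7377 years.
Mean rate = 584.7 mm / 7377 years ≈ 0.079 mm per year.

0.079 mm per year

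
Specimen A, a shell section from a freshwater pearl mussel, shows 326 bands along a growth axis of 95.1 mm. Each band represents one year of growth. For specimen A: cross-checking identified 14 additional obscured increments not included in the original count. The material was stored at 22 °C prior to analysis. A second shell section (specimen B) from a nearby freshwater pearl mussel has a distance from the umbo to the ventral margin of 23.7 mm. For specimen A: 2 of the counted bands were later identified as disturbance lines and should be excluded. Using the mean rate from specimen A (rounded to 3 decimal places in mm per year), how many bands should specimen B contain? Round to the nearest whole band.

84 bands

Specimen A: true band count = 326 − 2 + 14 = 338.
A: Extension rate ≈ 95.1 / 338 = 0.281 mm/yr.
For B, 23.7 / 0.281 = 84.34 years ≈ 84 bands.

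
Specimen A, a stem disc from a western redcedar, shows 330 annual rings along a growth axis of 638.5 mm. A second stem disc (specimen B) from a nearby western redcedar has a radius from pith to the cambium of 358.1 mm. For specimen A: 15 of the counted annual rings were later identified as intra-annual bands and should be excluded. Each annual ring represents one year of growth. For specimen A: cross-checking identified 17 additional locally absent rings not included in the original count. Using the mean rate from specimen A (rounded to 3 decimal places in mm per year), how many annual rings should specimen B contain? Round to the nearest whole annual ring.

186 annual rings

Specimen A: adjusted count: 330 − 15 + 17 = 332 annual rings.
A: 638.5 mm over 332 years gives 638.5 / 332 ≈ 1.923 mm/yr.
B spans 358.1 / 1.923 = 186.22 years ≈ 186 annual rings.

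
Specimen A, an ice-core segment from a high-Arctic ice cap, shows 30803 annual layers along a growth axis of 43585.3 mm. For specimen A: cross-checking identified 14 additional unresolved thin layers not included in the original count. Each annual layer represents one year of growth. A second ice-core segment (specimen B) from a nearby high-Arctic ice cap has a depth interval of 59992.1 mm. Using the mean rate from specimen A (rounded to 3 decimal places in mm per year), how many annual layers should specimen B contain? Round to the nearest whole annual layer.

Specimen A: adjusted count: 30803 + 14 = 30817 annual layers.
A: 43585.3 mm over 30817 years gives 43585.3 / 30817 ≈ 1.414 mm/yr.
Specimen B: 59992.1 mm / 1.414 mm per year = 42427.23 years ≈ 42427 annual layers.

42427 annual layers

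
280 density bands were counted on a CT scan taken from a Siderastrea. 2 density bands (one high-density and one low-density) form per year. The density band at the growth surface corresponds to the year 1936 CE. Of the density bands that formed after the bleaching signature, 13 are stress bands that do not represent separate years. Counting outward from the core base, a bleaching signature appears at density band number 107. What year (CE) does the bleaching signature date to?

1856 CE

Between density band 107 and the growth surface there are 280 − 107 = 173 density bands.
173 − 13 false = 160 true density bands after the bleaching signature.
Dividing by 2 density bands per year: 160 / 2 = 80 years.
The density band at the growth surface is 1936 CE, so the bleaching signature dates to 1936 − 80 = 1856 CE.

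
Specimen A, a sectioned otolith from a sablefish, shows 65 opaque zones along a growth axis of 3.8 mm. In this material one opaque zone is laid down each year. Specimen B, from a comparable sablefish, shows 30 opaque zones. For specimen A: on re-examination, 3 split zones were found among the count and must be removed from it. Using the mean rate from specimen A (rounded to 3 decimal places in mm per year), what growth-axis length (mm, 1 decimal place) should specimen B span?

1.8 mm

Specimen A: adjusted count: 65 − 3 = 62 opaque zones.
A: 3.8 mm over 62 years gives 3.8 / 62 ≈ 0.061 mm per year.
For B, 0.061 mm/year × 30 years = 1.8 mm.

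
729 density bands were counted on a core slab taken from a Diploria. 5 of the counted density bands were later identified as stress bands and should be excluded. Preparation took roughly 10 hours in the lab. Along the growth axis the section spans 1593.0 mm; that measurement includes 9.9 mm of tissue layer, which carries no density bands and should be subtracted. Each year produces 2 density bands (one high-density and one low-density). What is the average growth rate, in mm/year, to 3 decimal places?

4.373 mm/year

Correcting the raw count gives 729 − 5 = 724 true density bands.
724 density bands at 2 per year is 724 / 2 = 362 years.
Removing the 9.9 mm offcut leaves 1593.0 − 9.9 = 1583.1 mm.
1583.1 mm over 362 years gives 1583.1 / 362 ≈ 4.373 mm/year.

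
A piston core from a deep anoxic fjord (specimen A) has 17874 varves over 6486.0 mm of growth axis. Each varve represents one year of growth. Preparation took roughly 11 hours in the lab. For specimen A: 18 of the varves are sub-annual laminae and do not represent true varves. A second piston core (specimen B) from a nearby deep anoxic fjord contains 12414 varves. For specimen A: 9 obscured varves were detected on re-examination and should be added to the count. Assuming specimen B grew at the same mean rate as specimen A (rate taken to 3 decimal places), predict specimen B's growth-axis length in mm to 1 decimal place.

4506.3 mm

Specimen A: true varve count = 17874 − 18 + 9 = 17865.
A: Mean rate = 6486.0 mm / 17865 years ≈ 0.363 mm/year.
For B, 0.363 mm/year × 12414 years = 4506.3 mm.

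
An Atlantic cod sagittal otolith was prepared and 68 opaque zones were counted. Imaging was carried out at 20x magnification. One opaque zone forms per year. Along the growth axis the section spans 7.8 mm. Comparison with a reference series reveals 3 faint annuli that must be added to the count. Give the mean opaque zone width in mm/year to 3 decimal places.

0.110 mm/year

After corrections the count is 68 + 3 = 71 opaque zones.
7.8 mm over 71 years gives 7.8 / 71 ≈ 0.110 mm/year.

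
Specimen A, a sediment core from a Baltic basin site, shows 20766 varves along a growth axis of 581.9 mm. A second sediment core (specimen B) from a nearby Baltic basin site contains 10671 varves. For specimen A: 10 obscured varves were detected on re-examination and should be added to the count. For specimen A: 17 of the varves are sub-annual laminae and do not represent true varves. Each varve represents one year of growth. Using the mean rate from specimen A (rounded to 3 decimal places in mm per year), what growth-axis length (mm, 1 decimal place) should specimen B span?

Specimen A: true varve count = 20766 − 17 + 10 = 20759.
A: Extension rate ≈ 581.9 / 20759 = 0.028 mm/yr.
For B, 0.028 mm/year × 10671 years = 298.8 mm.

298.8 mm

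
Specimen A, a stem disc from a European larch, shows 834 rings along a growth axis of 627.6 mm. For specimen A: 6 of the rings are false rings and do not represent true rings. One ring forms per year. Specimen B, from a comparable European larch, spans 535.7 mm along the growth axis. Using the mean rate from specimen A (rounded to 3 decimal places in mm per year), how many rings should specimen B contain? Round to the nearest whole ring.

Specimen A: adjusted count: 834 − 6 = 828 rings.
A: Extension rate ≈ 627.6 / 828 = 0.758 mm/year.
B spans 535.7 / 0.758 = 706.73 years ≈ 707 rings.

707 rings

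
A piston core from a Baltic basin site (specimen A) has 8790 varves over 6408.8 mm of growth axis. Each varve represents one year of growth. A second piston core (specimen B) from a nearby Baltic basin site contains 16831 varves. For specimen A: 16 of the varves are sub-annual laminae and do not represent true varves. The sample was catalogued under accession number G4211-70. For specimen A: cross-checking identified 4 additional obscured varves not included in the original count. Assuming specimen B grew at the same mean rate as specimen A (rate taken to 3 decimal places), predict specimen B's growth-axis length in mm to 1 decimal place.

12286.6 mm

Specimen A: after corrections the count is 8790 − 16 + 4 = 8778 varves.
A: Extension rate ≈ 6408.8 / 8778 = 0.730 mm/yr.
B's length ≈ 0.730 × 16831 = 12286.6 mm.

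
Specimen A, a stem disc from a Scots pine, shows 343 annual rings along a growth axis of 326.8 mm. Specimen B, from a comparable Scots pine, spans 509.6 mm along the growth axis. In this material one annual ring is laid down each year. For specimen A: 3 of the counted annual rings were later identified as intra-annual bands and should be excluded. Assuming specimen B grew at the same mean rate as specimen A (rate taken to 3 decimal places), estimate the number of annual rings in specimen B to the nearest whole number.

Specimen A: true annual ring count = 343 − 3 = 340.
A: Mean rate = 326.8 mm / 340 years ≈ 0.961 mm/yr.
For B, 509.6 / 0.961 = 530.28 years ≈ 530 annual rings.

530 annual rings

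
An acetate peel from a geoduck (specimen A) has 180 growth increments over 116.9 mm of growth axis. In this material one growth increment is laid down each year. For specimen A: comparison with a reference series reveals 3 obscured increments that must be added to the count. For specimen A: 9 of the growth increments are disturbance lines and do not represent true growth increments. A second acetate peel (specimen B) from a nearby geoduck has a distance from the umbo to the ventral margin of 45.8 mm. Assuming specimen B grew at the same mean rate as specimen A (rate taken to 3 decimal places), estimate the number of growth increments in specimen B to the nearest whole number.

68 growth increments

Specimen A: adjusted count: 180 − 9 + 3 = 174 growth increments.
A: Extension rate ≈ 116.9 / 174 = 0.672 mm per year.
Specimen B: 45.8 mm / 0.672 mm per year = 68.15 years ≈ 68 growth increments.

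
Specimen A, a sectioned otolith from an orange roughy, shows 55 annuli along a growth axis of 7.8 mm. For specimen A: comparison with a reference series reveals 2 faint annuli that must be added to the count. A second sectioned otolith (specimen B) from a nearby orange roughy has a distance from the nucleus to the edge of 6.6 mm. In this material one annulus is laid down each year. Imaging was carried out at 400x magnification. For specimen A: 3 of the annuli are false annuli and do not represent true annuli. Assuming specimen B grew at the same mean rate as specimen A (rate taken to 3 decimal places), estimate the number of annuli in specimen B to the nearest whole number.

Specimen A: true annulus count = 55 − 3 + 2 = 54.
A: 7.8 mm over 54 years gives 7.8 / 54 ≈ 0.144 mm per year.
For B, 6.6 / 0.144 = 45.83 years ≈ 46 annuli.

46 annuli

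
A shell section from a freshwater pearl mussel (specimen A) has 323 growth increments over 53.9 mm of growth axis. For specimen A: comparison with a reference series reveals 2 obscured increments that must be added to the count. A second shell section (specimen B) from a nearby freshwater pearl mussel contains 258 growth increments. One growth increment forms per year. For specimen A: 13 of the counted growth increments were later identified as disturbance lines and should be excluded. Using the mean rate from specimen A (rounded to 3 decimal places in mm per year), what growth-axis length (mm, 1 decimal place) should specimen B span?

44.6 mm

Specimen A: after corrections the count is 323 − 13 + 2 = 312 growth increments.
A: Mean rate = 53.9 mm / 312 years ≈ 0.173 mm/year.
Length of B = 0.173 × 258 = 44.6 mm.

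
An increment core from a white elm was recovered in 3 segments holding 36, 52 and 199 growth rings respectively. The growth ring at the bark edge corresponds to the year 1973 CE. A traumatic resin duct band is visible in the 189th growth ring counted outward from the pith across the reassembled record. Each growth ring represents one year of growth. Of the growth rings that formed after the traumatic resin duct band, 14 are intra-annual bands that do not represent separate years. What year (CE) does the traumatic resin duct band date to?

1889 CE

Total growth rings = 36 + 52 + 199 = 287.
The traumatic resin duct band sits at growth ring 189 from the pith, so 287 − 189 = 98 growth rings formed after it.
Excluding 14 false growth rings: 98 − 14 = 84.
1973 − 84 = 1889 CE.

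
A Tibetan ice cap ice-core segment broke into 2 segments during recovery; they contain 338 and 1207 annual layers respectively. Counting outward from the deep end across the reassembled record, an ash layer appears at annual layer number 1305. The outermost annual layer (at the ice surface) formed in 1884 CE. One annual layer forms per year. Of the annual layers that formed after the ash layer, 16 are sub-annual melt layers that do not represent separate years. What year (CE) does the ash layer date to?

1660 CE

Total annual layers = 338 + 1207 = 1545.
Between annual layer 1305 and the ice surface there are 1545 − 1305 = 240 annual layers.
240 − 16 false = 224 true annual layers after the ash layer.
The annual layer at the ice surface is 1884 CE, so the ash layer dates to 1884 − 224 = 1660 CE.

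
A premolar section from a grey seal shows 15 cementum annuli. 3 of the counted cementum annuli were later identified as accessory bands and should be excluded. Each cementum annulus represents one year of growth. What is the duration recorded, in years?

True cementum annulus count = 15 − 3 = 12.
With a one-to-one cementum annulus periodicity this is 12 years.

12 years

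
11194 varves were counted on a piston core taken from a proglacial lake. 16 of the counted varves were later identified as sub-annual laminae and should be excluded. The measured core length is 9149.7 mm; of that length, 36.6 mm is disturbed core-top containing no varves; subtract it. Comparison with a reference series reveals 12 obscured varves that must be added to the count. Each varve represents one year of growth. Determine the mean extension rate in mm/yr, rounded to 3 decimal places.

0.814 mm/yr

Correcting the raw count gives 11194 − 16 + 12 = 11190 true varves.
Net length = 9149.7 − 36.6 = 9113.1 mm.
Extension rate ≈ 9113.1 / 11190 = 0.814 mm/yr.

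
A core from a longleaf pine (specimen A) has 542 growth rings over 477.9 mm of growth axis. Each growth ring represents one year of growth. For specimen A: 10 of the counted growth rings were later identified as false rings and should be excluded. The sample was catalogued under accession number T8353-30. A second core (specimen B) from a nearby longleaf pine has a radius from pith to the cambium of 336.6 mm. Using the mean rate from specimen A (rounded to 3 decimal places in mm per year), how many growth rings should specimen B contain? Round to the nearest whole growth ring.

Specimen A: true growth ring count = 542 − 10 = 532.
A: 477.9 mm over 532 years gives 477.9 / 532 ≈ 0.898 mm/yr.
For B, 336.6 / 0.898 = 374.83 years ≈ 375 growth rings.

375 growth rings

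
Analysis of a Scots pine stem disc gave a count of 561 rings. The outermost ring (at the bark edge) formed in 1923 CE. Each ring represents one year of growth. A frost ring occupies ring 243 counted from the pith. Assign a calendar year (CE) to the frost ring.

1605 CE

561 − 243 = 318 rings lie beyond the frost ring toward the bark edge.
Counting back 318 years from 1923 CE places the frost ring in 1923 − 318 = 1605 CE.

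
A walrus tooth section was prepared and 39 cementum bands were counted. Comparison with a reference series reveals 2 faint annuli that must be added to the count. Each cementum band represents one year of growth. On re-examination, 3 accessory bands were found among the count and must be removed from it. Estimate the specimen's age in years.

Correcting the raw count gives 39 − 3 + 2 = 38 true cementum bands.
With a one-to-one cementum band periodicity this is 38 years.

38 yr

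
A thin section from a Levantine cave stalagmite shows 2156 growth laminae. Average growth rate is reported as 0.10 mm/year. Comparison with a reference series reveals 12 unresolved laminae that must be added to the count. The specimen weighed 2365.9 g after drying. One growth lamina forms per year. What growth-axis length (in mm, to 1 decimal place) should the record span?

After corrections the count is 2156 + 12 = 2168 growth laminae.
Predicted length = 0.10 mm/year × 2168 years = 216.8 mm.

216.8 mm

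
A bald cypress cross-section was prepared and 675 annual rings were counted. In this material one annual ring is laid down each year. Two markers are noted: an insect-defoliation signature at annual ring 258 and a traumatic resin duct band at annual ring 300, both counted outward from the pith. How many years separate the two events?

42 years

300 − 258 = 42 annual rings lie between the two events.
At one annual ring per year, 42 years elapsed between them.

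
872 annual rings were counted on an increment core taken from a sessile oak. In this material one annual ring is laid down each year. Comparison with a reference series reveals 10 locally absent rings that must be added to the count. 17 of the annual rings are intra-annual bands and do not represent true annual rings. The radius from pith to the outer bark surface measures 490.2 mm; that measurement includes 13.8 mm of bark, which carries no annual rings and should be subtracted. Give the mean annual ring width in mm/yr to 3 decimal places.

0.551 mm/yr

True annual ring count = 872 − 17 + 10 = 865.
Removing the 13.8 mm offcut leaves 490.2 − 13.8 = 476.4 mm.
Extension rate ≈ 476.4 / 865 = 0.551 mm/yr.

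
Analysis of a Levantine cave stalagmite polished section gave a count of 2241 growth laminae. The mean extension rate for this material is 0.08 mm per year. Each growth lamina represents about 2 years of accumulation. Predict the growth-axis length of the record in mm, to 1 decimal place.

At 2 years per growth lamina, 2241 × 2 = 4482 years.
Length ≈ 0.08 × 4482 = 358.6 mm.

358.6 mm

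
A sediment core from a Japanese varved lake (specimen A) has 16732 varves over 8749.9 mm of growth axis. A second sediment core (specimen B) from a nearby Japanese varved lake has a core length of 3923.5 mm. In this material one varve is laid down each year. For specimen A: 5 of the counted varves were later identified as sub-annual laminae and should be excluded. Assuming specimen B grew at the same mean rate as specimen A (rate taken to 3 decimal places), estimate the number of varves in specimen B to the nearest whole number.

Specimen A: after corrections the count is 16732 − 5 = 16727 varves.
A: Extension rate ≈ 8749.9 / 16727 = 0.523 mm per year.
For B, 3923.5 / 0.523 = 7501.91 years ≈ 7502 varves.

7502 varves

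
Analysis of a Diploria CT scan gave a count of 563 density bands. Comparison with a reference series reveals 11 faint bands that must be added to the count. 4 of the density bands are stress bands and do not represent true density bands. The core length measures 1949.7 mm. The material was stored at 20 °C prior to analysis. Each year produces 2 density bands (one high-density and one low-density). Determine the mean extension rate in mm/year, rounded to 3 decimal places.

6.841 mm/year

Correcting the raw count gives 563 − 4 + 11 = 570 true density bands.
Dividing by 2 density bands per year: 570 / 2 = 285 years.
1949.7 mm over 285 years gives 1949.7 / 285 ≈ 6.841 mm/year.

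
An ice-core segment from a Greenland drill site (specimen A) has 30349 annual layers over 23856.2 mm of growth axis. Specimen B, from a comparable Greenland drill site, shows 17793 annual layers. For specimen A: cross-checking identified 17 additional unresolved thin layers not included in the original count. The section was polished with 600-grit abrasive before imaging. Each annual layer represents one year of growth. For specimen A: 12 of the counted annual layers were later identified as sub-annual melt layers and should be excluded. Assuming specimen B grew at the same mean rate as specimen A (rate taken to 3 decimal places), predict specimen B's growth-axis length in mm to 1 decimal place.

Specimen A: correcting the raw count gives 30349 − 12 + 17 = 30354 true annual layers.
A: Mean rate = 23856.2 mm / 30354 years ≈ 0.786 mm/year.
Length of B = 0.786 × 17793 = 13985.3 mm.

13985.3 mm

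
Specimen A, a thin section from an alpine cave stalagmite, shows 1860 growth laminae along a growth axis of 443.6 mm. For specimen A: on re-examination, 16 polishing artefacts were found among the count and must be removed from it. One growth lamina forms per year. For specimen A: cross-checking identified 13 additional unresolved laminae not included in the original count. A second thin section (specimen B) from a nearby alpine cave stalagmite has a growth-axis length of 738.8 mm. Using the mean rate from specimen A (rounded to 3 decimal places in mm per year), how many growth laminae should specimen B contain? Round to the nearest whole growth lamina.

3091 growth laminae

Specimen A: true growth lamina count = 1860 − 16 + 13 = 1857.
A: Mean rate = 443.6 mm / 1857 years ≈ 0.239 mm/year.
B spans 738.8 / 0.239 = 3091.21 years ≈ 3091 growth laminae.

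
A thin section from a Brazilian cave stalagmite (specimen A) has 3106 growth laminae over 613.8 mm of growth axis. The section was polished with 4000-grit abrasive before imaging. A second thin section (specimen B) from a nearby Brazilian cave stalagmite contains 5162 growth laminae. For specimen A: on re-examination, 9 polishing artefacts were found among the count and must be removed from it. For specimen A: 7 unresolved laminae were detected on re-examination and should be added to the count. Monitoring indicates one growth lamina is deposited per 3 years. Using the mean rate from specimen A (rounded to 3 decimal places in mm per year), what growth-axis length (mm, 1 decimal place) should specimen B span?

1022.1 mm

Specimen A: adjusted count: 3106 − 9 + 7 = 3104 growth laminae.
Specimen A: 3104 growth laminae at 3 years each span 3104 × 3 = 9312 years.
A: 613.8 mm over 9312 years gives 613.8 / 9312 ≈ 0.066 mm/yr.
Specimen B: 5162 growth laminae at 3 years each span 5162 × 3 = 15486 years. For B, 0.066 mm/year × 15486 years = 1022.1 mm.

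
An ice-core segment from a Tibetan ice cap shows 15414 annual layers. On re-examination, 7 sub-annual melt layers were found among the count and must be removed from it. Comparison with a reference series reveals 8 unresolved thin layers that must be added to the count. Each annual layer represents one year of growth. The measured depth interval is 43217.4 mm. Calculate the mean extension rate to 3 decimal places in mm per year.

2.804 mm per year

Correcting the raw count gives 15414 − 7 + 8 = 15415 true annual layers.
Extension rate ≈ 43217.4 / 15415 = 2.804 mm per year.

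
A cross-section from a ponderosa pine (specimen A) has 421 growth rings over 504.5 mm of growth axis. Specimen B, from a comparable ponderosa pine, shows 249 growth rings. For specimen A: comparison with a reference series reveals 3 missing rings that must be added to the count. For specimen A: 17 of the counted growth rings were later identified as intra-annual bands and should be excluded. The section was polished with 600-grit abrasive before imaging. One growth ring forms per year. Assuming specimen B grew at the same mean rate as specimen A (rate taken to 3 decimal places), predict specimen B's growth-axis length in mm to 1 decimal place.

Specimen A: adjusted count: 421 − 17 + 3 = 407 growth rings.
A: Mean rate = 504.5 mm / 407 years ≈ 1.240 mm/yr.
B's length ≈ 1.240 × 249 = 308.8 mm.

308.8 mm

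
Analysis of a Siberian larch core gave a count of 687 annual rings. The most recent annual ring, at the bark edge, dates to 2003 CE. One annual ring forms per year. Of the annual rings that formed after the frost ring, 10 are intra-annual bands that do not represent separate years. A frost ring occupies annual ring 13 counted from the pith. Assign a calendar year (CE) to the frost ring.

The frost ring sits at annual ring 13 from the pith, so 687 − 13 = 674 annual rings formed after it.
Excluding 10 false annual rings: 674 − 10 = 664.
Counting back 664 years from 2003 CE places the frost ring in 2003 − 664 = 1339 CE.

1339 CE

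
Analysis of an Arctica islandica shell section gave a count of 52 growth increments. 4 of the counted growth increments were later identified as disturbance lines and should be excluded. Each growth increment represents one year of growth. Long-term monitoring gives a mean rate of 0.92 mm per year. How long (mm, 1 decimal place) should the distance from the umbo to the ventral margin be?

After corrections the count is 52 − 4 = 48 growth increments.
Predicted length = 0.92 mm/year × 48 years = 44.2 mm.

44.2 mm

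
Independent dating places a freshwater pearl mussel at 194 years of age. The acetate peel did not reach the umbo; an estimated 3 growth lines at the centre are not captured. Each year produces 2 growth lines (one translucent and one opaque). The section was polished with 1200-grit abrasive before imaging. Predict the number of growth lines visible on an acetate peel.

194 years at 2 growth lines per year gives 194 × 2 = 388 growth lines.
388 − 3 missed = 385 growth lines expected in the prepared section.

385 growth lines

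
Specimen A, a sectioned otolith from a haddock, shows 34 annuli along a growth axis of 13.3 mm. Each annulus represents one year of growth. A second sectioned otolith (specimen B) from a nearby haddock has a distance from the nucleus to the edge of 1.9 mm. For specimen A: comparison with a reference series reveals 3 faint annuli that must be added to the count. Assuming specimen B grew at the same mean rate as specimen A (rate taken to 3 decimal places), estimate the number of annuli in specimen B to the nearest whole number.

Specimen A: true annulus count = 34 + 3 = 37.
A: Mean rate = 13.3 mm / 37 years ≈ 0.359 mm/yr.
For B, 1.9 / 0.359 = 5.29 years ≈ 5 annuli.

5 annuli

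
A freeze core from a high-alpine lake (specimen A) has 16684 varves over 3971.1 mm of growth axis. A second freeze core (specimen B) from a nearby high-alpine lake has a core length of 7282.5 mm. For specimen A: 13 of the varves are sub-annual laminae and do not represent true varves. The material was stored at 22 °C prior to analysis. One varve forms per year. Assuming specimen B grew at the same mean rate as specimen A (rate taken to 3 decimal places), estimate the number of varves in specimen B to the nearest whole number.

Specimen A: true varve count = 16684 − 13 = 16671.
A: Mean rate = 3971.1 mm / 16671 years ≈ 0.238 mm/year.
For B, 7282.5 / 0.238 = 30598.74 years ≈ 30599 varves.

30599 varves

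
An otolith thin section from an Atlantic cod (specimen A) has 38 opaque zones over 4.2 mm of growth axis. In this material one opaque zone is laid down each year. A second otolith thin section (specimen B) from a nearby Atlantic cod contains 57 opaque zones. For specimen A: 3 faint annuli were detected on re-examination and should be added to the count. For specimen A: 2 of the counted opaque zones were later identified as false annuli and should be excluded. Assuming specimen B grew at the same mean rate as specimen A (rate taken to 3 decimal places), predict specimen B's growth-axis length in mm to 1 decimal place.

6.2 mm

Specimen A: true opaque zone count = 38 − 2 + 3 = 39.
A: Extension rate ≈ 4.2 / 39 = 0.108 mm/yr.
B's length ≈ 0.108 × 57 = 6.2 mm.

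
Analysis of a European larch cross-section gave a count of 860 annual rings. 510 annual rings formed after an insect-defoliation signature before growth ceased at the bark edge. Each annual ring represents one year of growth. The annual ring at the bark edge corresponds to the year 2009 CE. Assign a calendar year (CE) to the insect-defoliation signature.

There are 510 annual rings younger than the insect-defoliation signature.
2009 − 510 = 1499 CE.

1499 CE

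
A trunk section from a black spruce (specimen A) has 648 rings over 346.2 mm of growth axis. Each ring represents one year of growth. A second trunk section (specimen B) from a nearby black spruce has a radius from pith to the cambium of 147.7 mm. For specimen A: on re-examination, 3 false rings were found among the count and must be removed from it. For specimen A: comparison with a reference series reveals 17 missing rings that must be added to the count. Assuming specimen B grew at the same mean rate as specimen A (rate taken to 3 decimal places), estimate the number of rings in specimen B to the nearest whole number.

Specimen A: true ring count = 648 − 3 + 17 = 662.
A: Extension rate ≈ 346.2 / 662 = 0.523 mm per year.
B spans 147.7 / 0.523 = 282.41 years ≈ 282 rings.

282 rings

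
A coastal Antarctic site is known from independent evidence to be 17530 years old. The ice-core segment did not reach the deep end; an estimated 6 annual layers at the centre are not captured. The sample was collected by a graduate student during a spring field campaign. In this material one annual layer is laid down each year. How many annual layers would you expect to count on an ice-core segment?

17524 annual layers

At one annual layer per year, 17530 years correspond to 17530 annual layers.
Subtracting the 6 annual layers not captured gives 17530 − 6 = 17524 annual layers in the record.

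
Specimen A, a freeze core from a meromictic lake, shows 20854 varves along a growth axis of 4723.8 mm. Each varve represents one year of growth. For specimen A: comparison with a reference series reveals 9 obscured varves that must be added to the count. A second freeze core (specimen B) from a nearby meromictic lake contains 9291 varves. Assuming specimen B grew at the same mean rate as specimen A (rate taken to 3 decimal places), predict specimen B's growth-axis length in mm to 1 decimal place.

2099.8 mm

Specimen A: correcting the raw count gives 20854 + 9 = 20863 true varves.
A: Extension rate ≈ 4723.8 / 20863 = 0.226 mm/year.
Length of B = 0.226 × 9291 = 2099.8 mm.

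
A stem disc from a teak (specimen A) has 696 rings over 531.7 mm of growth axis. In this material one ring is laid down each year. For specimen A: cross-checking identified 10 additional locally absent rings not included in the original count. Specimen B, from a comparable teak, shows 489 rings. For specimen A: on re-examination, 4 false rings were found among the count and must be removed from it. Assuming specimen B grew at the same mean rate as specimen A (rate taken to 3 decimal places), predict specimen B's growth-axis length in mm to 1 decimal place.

370.2 mm

Specimen A: after corrections the count is 696 − 4 + 10 = 702 rings.
A: 531.7 mm over 702 years gives 531.7 / 702 ≈ 0.757 mm/year.
Length of B = 0.757 × 489 = 370.2 mm.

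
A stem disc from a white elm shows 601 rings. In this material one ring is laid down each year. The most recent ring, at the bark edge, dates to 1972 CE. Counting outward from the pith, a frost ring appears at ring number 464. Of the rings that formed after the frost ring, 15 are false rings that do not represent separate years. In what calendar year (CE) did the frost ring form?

Between ring 464 and the bark edge there are 601 − 464 = 137 rings.
Excluding 15 false rings: 137 − 15 = 122.
The ring at the bark edge is 1972 CE, so the frost ring dates to 1972 − 122 = 1850 CE.

1850 CE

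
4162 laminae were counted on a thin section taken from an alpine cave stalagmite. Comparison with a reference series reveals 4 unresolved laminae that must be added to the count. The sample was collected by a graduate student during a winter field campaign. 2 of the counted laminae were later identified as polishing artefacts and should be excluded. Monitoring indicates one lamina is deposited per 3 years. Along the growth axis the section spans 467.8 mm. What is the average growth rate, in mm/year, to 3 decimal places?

0.037 mm/year

After corrections the count is 4162 − 2 + 4 = 4164 laminae.
At 3 years per lamina, 4164 × 3 = 12492 years.
Extension rate ≈ 467.8 / 12492 = 0.037 mm/year.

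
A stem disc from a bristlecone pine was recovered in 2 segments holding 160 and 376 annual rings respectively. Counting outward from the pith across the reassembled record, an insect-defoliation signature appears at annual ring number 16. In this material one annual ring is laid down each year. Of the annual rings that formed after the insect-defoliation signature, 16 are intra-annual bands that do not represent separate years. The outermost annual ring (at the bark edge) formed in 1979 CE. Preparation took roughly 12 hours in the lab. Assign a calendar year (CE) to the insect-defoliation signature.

Total annual rings = 160 + 376 = 536.
536 − 16 = 520 annual rings lie beyond the insect-defoliation signature toward the bark edge.
Removing the 16 false annual rings leaves 520 − 16 = 504 true annual rings beyond the insect-defoliation signature.
Counting back 504 years from 1979 CE places the insect-defoliation signature in 1979 − 504 = 1475 CE.

1475 CE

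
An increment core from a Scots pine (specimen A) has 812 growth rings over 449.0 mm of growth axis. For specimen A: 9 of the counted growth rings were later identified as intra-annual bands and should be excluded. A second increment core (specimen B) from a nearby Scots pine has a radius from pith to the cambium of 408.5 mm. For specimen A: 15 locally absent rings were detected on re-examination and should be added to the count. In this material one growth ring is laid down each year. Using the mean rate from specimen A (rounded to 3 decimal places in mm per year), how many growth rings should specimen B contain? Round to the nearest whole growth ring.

Specimen A: after corrections the count is 812 − 9 + 15 = 818 growth rings.
A: Mean rate = 449.0 mm / 818 years ≈ 0.549 mm/year.
Specimen B: 408.5 mm / 0.549 mm per year = 744.08 years ≈ 744 growth rings.

744 growth rings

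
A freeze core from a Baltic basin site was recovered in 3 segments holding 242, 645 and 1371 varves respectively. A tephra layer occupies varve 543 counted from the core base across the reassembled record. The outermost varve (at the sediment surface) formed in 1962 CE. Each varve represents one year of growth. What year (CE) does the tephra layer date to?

Total varves = 242 + 645 + 1371 = 2258.
Between varve 543 and the sediment surface there are 2258 − 543 = 1715 varves.
The varve at the sediment surface is 1962 CE, so the tephra layer dates to 1962 − 1715 = 247 CE.

247 CE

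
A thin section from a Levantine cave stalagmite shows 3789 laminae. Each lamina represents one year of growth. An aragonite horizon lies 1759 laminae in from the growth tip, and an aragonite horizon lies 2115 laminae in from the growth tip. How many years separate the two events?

356 years

Separation: 2115 − 1759 = 356 laminae.
At one lamina per year, 356 years elapsed between them.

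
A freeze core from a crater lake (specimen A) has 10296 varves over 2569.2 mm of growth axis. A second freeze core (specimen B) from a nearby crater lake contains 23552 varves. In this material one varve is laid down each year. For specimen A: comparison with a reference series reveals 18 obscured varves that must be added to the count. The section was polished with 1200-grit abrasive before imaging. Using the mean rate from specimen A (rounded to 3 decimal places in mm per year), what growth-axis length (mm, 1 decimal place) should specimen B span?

Specimen A: correcting the raw count gives 10296 + 18 = 10314 true varves.
A: Mean rate = 2569.2 mm / 10314 years ≈ 0.249 mm/yr.
Length of B = 0.249 × 23552 = 5864.4 mm.

5864.4 mm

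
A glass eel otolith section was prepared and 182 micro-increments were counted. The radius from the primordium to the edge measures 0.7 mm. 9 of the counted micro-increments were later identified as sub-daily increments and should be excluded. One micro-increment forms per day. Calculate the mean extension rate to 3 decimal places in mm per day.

After corrections the count is 182 − 9 = 173 micro-increments.
Mean rate = 0.7 mm / 173 days ≈ 0.004 mm per day.

0.004 mm per day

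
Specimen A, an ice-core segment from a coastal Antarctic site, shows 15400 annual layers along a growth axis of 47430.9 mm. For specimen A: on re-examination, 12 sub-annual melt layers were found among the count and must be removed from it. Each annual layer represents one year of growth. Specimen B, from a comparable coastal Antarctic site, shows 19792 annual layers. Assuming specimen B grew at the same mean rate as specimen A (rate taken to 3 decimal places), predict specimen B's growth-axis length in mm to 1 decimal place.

Specimen A: after corrections the count is 15400 − 12 = 15388 annual layers.
A: Mean rate = 47430.9 mm / 15388 years ≈ 3.082 mm/year.
For B, 3.082 mm/year × 19792 years = 60998.9 mm.

60998.9 mm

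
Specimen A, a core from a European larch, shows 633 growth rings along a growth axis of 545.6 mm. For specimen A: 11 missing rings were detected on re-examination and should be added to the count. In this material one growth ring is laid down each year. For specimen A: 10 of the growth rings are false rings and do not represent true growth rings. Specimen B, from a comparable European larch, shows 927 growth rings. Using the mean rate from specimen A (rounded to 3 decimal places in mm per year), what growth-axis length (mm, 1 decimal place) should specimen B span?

798.1 mm

Specimen A: adjusted count: 633 − 10 + 11 = 634 growth rings.
A: Extension rate ≈ 545.6 / 634 = 0.861 mm/year.
For B, 0.861 mm/year × 927 years = 798.1 mm.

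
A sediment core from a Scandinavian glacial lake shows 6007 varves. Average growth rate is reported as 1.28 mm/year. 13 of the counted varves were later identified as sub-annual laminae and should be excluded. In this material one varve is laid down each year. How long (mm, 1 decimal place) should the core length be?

7672.3 mm

Adjusted count: 6007 − 13 = 5994 varves.
Length ≈ 1.28 × 5994 = 7672.3 mm.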